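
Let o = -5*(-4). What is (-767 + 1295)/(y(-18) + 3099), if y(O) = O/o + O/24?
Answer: 3520/20649 ≈ 0.17047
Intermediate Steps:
o = 20
y(O) = 11*O/120 (y(O) = O/20 + O/24 = 11*O/120)
(-767 + 1295)/(y(-18) + 3099) = (-767 + 1295)/((11/120)*(-18) + 3099) = 528/(-33/20 + 3099) = 528/(61947/20) = 528*(20/61947) = 3520/20649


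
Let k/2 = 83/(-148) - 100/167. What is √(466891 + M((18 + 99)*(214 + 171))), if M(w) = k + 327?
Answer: √71353255391114/12358 ≈ 683.53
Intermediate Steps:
k = -28661/12358 (k = 2*(83/(-148) - 100/167) = 2*(83*(-1/148) - 100*1/167) = 2*(-83/148 - 100/167) = 2*(-28661/24716) = -28661/12358 ≈ -2.3192)
M(w) = 4012405/12358 (M(w) = -28661/12358 + 327 = 4012405/12358)
√(466891 + M((18 + 99)*(214 + 171))) = √(466891 + 4012405/12358) = √(5773851383/12358) = √71353255391114/12358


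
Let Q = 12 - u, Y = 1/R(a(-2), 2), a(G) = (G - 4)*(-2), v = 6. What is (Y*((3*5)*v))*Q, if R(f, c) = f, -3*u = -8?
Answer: 70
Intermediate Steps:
u = 8/3 (u = -⅓*(-8) = 8/3 ≈ 2.6667)
a(G) = 8 - 2*G (a(G) = (-4 + G)*(-2) = 8 - 2*G)
Y = 1/12 (Y = 1/(8 - 2*(-2)) = 1/(8 + 4) = 1/12 ≈ 0.083333)
Q = 28/3 (Q = 12 - 1*8/3 = 12 - 8/3 = 28/3 ≈ 9.3333)
(Y*((3*5)*v))*Q = (((3*5)*6)/12)*(28/3) = ((15*6)/12)*(28/3) = ((1/12)*90)*(28/3) = (15/2)*(28/3) = 70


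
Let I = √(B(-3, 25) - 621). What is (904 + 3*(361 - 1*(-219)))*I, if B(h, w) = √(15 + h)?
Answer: 2644*√(-621 + 2*√3) ≈ 65704.0*I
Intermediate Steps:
I = √(-621 + 2*√3) (I = √(√(15 - 3) - 621) = √(√12 - 621) = √(2*√3 - 621) = √(-621 + 2*√3) ≈ 24.85*I)
(904 + 3*(361 - 1*(-219)))*I = (904 + 3*(361 - 1*(-219)))*√(-621 + 2*√3) = (904 + 3*(361 + 219))*√(-621 + 2*√3) = (904 + 3*580)*√(-621 + 2*√3) = (904 + 1740)*√(-621 + 2*√3) = 2644*√(-621 + 2*√3)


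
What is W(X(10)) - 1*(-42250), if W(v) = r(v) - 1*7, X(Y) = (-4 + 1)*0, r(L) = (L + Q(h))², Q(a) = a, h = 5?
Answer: 42268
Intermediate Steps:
r(L) = (5 + L)² (r(L) = (L + 5)² = (5 + L)²)
X(Y) = 0 (X(Y) = -3*0 = 0)
W(v) = -7 + (5 + v)² (W(v) = (5 + v)² - 1*7 = (5 + v)² - 7 = -7 + (5 + v)²)
W(X(10)) - 1*(-42250) = (-7 + (5 + 0)²) - 1*(-42250) = (-7 + 5²) + 42250 = (-7 + 25) + 42250 = 18 + 42250 = 42268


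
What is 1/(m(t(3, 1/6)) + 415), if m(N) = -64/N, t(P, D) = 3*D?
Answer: 1/287 ≈ 0.0034843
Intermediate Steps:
1/(m(t(3, 1/6)) + 415) = 1/(-64/(3*(1/6)) + 415) = 1/(-64/(3*(1*(⅙))) + 415) = 1/(-64/(3*(⅙)) + 415) = 1/(-64/½ + 415) = 1/(-64*2 + 415) = 1/(-128 + 415) = 1/287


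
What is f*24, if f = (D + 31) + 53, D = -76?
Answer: 192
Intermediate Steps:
f = 8 (f = (-76 + 31) + 53 = -45 + 53 = 8)
f*24 = 8*24 = 192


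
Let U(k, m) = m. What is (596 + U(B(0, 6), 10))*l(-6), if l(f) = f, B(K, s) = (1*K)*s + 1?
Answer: -3636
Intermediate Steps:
B(K, s) = 1 + K*s (B(K, s) = K*s + 1 = 1 + K*s)
(596 + U(B(0, 6), 10))*l(-6) = (596 + 10)*(-6) = 606*(-6) = -3636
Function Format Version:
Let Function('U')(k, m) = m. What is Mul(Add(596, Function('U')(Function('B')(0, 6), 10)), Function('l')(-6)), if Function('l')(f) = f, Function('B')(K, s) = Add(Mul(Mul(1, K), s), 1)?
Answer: -3636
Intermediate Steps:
Function('B')(K, s) = Add(1, Mul(K, s)) (Function('B')(K, s) = Add(Mul(K, s), 1) = Add(1, Mul(K, s)))
Mul(Add(596, Function('U')(Function('B')(0, 6), 10)), Function('l')(-6)) = Mul(Add(596, 10), -6) = Mul(606, -6) = -3636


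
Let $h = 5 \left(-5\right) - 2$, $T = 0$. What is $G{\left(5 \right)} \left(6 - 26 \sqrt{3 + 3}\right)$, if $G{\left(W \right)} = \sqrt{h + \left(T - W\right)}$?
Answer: $i \sqrt{2} \left(24 - 104 \sqrt{6}\right) \approx - 326.33 i$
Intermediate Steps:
$h = -27$ ($h = -25 - 2 = -27$)
$G{\left(W \right)} = \sqrt{-27 - W}$ ($G{\left(W \right)} = \sqrt{-27 + \left(0 - W\right)} = \sqrt{-27 - W}$)
$G{\left(5 \right)} \left(6 - 26 \sqrt{3 + 3}\right) = \sqrt{-27 - 5} \left(6 - 26 \sqrt{3 + 3}\right) = \sqrt{-27 - 5} \left(6 - 26 \sqrt{6}\right) = \sqrt{-32} \left(6 - 26 \sqrt{6}\right) = 4 i \sqrt{2} \left(6 - 26 \sqrt{6}\right)$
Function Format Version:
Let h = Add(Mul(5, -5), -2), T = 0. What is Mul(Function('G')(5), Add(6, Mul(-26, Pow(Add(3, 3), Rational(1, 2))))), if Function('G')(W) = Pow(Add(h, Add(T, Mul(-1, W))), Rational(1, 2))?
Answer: Mul(I, Pow(2, Rational(1, 2)), Add(24, Mul(-104, Pow(6, Rational(1, 2))))) ≈ Mul(-326.33, I)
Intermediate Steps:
h = -27 (h = Add(-25, -2) = -27)
Function('G')(W) = Pow(Add(-27, Mul(-1, W)), Rational(1, 2)) (Function('G')(W) = Pow(Add(-27, Add(0, Mul(-1, W))), Rational(1, 2)) = Pow(Add(-27, Mul(-1, W)), Rational(1, 2)))
Mul(Function('G')(5), Add(6, Mul(-26, Pow(Add(3, 3), Rational(1, 2))))) = Mul(Pow(Add(-27, Mul(-1, 5)), Rational(1, 2)), Add(6, Mul(-26, Pow(Add(3, 3), Rational(1, 2))))) = Mul(Pow(Add(-27, -5), Rational(1, 2)), Add(6, Mul(-26, Pow(6, Rational(1, 2))))) = Mul(Pow(-32, Rational(1, 2)), Add(6, Mul(-26, Pow(6, Rational(1, 2))))) = Mul(Mul(4, I, Pow(2, Rational(1, 2))), Add(6, Mul(-26, Pow(6, Rational(1, 2))))) = Mul(4, I, Pow(2, Rational(1, 2)), Add(6, Mul(-26, Pow(6, Rational(1, 2)))))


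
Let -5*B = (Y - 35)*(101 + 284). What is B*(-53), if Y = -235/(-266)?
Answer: -5290725/38 ≈ -1.3923e+5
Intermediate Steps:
Y = 235/266 (Y = -235*(-1/266) = 235/266 ≈ 0.88346)
B = 99825/38 (B = -(235/266 - 35)*(101 + 284)/5 = -(-1815)*385/266 = -⅕*(-499125/38) = 99825/38 ≈ 2627.0)
B*(-53) = (99825/38)*(-53) = -5290725/38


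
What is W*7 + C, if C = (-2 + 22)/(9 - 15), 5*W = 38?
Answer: 748/15 ≈ 49.867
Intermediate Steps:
W = 38/5 (W = (⅕)*38 = 38/5 ≈ 7.6000)
C = -10/3 (C = 20/(-6) = 20*(-⅙) = -10/3 ≈ -3.3333)
W*7 + C = (38/5)*7 - 10/3 = 266/5 - 10/3 = 748/15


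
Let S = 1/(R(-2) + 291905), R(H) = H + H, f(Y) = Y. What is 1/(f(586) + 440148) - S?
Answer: -148833/128650695334 ≈ -1.1569e-6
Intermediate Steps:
R(H) = 2*H
S = 1/291901 (S = 1/(2*(-2) + 291905) = 1/(-4 + 291905) = 1/291901 ≈ 3.4258e-6)
1/(f(586) + 440148) - S = 1/(586 + 440148) - 1*1/291901 = 1/440734 - 1/291901 = -148833/128650695334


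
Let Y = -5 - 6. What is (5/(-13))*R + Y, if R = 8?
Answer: -183/13 ≈ -14.077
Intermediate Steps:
Y = -11
(5/(-13))*R + Y = (5/(-13))*8 - 11 = (5*(-1/13))*8 - 11 = -5/13*8 - 11 = -40/13 - 11 = -183/13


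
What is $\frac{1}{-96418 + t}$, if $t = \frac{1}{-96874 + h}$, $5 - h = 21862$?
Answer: $- \frac{118731}{11447805559} \approx -1.0371 \cdot 10^{-5}$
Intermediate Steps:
$h = -21857$ ($h = 5 - 21862 = -21857$)
$t = - \frac{1}{118731}$ ($t = \frac{1}{-96874 - 21857} = \frac{1}{-118731} = - \frac{1}{118731} \approx -8.4224 \cdot 10^{-6}$)
$\frac{1}{-96418 + t} = \frac{1}{-96418 - \frac{1}{118731}} = \frac{1}{- \frac{11447805559}{118731}} = - \frac{118731}{11447805559}$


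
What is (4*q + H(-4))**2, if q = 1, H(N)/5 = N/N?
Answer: 81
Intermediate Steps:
H(N) = 5 (H(N) = 5*(N/N) = 5*1 = 5)
(4*q + H(-4))**2 = (4*1 + 5)**2 = (4 + 5)**2 = 9**2 = 81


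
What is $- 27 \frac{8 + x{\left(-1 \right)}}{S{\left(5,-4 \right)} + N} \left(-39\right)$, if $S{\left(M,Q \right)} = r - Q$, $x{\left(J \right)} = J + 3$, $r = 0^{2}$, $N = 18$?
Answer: $\frac{5265}{11} \approx 478.64$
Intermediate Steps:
$r = 0$
$x{\left(J \right)} = 3 + J$
$S{\left(M,Q \right)} = - Q$ ($S{\left(M,Q \right)} = 0 - Q = - Q$)
$- 27 \frac{8 + x{\left(-1 \right)}}{S{\left(5,-4 \right)} + N} \left(-39\right) = - 27 \frac{8 + \left(3 - 1\right)}{\left(-1\right) \left(-4\right) + 18} \left(-39\right) = - 27 \frac{8 + 2}{4 + 18} \left(-39\right) = - 27 \cdot \frac{10}{22} \left(-39\right) = - 27 \cdot 10 \cdot \frac{1}{22} \left(-39\right) = \left(-27\right) \frac{5}{11} \left(-39\right) = \left(- \frac{135}{11}\right) \left(-39\right) = \frac{5265}{11}$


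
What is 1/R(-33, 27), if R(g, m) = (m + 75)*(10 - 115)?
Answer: -1/10710 ≈ -9.3371e-5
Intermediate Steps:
R(g, m) = -7875 - 105*m (R(g, m) = (75 + m)*(-105) = -7875 - 105*m)
1/R(-33, 27) = 1/(-7875 - 105*27) = 1/(-7875 - 2835) = 1/(-10710) = -1/10710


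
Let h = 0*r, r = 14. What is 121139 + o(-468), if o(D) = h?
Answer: 121139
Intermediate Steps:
h = 0 (h = 0*14 = 0)
o(D) = 0
121139 + o(-468) = 121139 + 0 = 121139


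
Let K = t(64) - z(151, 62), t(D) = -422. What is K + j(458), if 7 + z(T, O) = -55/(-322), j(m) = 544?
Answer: 41483/322 ≈ 128.83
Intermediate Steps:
z(T, O) = -2199/322 (z(T, O) = -7 - 55/(-322) = -7 - 55*(-1/322) = -7 + 55/322 = -2199/322)
K = -133685/322 (K = -422 - 1*(-2199/322) = -422 + 2199/322 = -133685/322 ≈ -415.17)
K + j(458) = -133685/322 + 544 = 41483/322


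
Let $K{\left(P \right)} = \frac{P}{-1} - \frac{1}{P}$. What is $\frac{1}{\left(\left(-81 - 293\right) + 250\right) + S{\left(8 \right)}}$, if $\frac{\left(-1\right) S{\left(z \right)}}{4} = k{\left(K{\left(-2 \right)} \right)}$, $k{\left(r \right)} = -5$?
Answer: $- \frac{1}{104} \approx -0.0096154$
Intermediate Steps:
$K{\left(P \right)} = - P - \frac{1}{P}$ ($K{\left(P \right)} = P \left(-1\right) - \frac{1}{P} = - P - \frac{1}{P}$)
$S{\left(z \right)} = 20$ ($S{\left(z \right)} = \left(-4\right) \left(-5\right) = 20$)
$\frac{1}{\left(\left(-81 - 293\right) + 250\right) + S{\left(8 \right)}} = \frac{1}{\left(\left(-81 - 293\right) + 250\right) + 20} = \frac{1}{\left(-374 + 250\right) + 20} = \frac{1}{-124 + 20} = \frac{1}{-104} = - \frac{1}{104}$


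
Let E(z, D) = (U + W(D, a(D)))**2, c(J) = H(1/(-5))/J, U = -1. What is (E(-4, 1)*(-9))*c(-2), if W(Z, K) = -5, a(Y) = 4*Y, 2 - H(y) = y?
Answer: 1782/5 ≈ 356.40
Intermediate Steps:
H(y) = 2 - y
c(J) = 11/(5*J) (c(J) = (2 - 1/(-5))/J = (2 - 1*(-1/5))/J = (2 + 1/5)/J = 11/(5*J))
E(z, D) = 36 (E(z, D) = (-1 - 5)**2 = (-6)**2 = 36)
(E(-4, 1)*(-9))*c(-2) = (36*(-9))*((11/5)/(-2)) = -3564*(-1)/(5*2) = -324*(-11/10) = 1782/5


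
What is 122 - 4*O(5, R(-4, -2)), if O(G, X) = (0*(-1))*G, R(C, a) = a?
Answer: 122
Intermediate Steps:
O(G, X) = 0 (O(G, X) = 0*G = 0)
122 - 4*O(5, R(-4, -2)) = 122 - 4*0 = 122 + 0 = 122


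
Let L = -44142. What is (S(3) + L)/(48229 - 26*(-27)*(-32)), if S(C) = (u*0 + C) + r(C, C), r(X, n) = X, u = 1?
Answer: -44136/25765 ≈ -1.7130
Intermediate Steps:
S(C) = 2*C (S(C) = (1*0 + C) + C = (0 + C) + C = C + C = 2*C)
(S(3) + L)/(48229 - 26*(-27)*(-32)) = (2*3 - 44142)/(48229 - 26*(-27)*(-32)) = (6 - 44142)/(48229 + 702*(-32)) = -44136/(48229 - 22464) = -44136/25765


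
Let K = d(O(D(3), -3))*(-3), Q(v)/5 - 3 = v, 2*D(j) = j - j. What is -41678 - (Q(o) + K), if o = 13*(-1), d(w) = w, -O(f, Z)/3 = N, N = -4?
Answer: -41592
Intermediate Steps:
D(j) = 0 (D(j) = (j - j)/2 = (½)*0 = 0)
O(f, Z) = 12 (O(f, Z) = -3*(-4) = 12)
o = -13
Q(v) = 15 + 5*v
K = -36 (K = 12*(-3) = -36)
-41678 - (Q(o) + K) = -41678 - ((15 + 5*(-13)) - 36) = -41678 - ((15 - 65) - 36) = -41678 - (-50 - 36) = -41678 - 1*(-86) = -41678 + 86 = -41592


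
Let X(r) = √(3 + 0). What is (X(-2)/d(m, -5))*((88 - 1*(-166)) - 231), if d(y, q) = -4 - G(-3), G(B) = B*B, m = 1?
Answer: -23*√3/13 ≈ -3.0644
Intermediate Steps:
X(r) = √3
G(B) = B²
d(y, q) = -13 (d(y, q) = -4 - 1*(-3)² = -4 - 1*9 = -4 - 9 = -13)
(X(-2)/d(m, -5))*((88 - 1*(-166)) - 231) = (√3/(-13))*((88 - 1*(-166)) - 231) = (√3*(-1/13))*((88 + 166) - 231) = (-√3/13)*(254 - 231) = -√3/13*23 = -23*√3/13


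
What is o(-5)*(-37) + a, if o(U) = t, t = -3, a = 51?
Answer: 162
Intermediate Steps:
o(U) = -3
o(-5)*(-37) + a = -3*(-37) + 51 = 111 + 51 = 162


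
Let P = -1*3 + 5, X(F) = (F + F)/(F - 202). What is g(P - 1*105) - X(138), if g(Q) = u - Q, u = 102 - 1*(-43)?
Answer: 4037/16 ≈ 252.31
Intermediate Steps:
X(F) = 2*F/(-202 + F) (X(F) = (2*F)/(-202 + F) = 2*F/(-202 + F))
P = 2 (P = -3 + 5 = 2)
u = 145 (u = 102 + 43 = 145)
g(Q) = 145 - Q
g(P - 1*105) - X(138) = (145 - (2 - 1*105)) - 2*138/(-202 + 138) = (145 - (2 - 105)) - 2*138/(-64) = (145 - 1*(-103)) - 2*138*(-1)/64 = (145 + 103) - 1*(-69/16) = 248 + 69/16 = 4037/16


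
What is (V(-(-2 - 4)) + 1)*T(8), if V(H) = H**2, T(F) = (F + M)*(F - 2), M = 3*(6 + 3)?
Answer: 7770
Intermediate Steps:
M = 27 (M = 3*9 = 27)
T(F) = (-2 + F)*(27 + F) (T(F) = (F + 27)*(F - 2) = (27 + F)*(-2 + F) = (-2 + F)*(27 + F))
(V(-(-2 - 4)) + 1)*T(8) = ((-(-2 - 4))**2 + 1)*(-54 + 8**2 + 25*8) = ((-1*(-6))**2 + 1)*(-54 + 64 + 200) = (6**2 + 1)*210 = (36 + 1)*210 = 37*210 = 7770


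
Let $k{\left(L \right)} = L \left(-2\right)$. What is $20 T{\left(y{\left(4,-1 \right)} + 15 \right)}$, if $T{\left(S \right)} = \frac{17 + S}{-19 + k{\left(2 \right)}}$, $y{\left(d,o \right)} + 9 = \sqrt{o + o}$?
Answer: $-20 - \frac{20 i \sqrt{2}}{23} \approx -20.0 - 1.2298 i$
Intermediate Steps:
$y{\left(d,o \right)} = -9 + \sqrt{2} \sqrt{o}$ ($y{\left(d,o \right)} = -9 + \sqrt{o + o} = -9 + \sqrt{2 o} = -9 + \sqrt{2} \sqrt{o}$)
$k{\left(L \right)} = - 2 L$
$T{\left(S \right)} = - \frac{17}{23} - \frac{S}{23}$ ($T{\left(S \right)} = \frac{17 + S}{-19 - 4} = \frac{17 + S}{-23} = \left(17 + S\right) \left(- \frac{1}{23}\right) = - \frac{17}{23} - \frac{S}{23}$)
$20 T{\left(y{\left(4,-1 \right)} + 15 \right)} = 20 \left(- \frac{17}{23} - \frac{\left(-9 + \sqrt{2} \sqrt{-1}\right) + 15}{23}\right) = 20 \left(- \frac{17}{23} - \frac{\left(-9 + \sqrt{2} i\right) + 15}{23}\right) = 20 \left(- \frac{17}{23} - \frac{\left(-9 + i \sqrt{2}\right) + 15}{23}\right) = 20 \left(- \frac{17}{23} - \frac{6 + i \sqrt{2}}{23}\right) = 20 \left(- \frac{17}{23} - \left(\frac{6}{23} + \frac{i \sqrt{2}}{23}\right)\right) = 20 \left(-1 - \frac{i \sqrt{2}}{23}\right) = -20 - \frac{20 i \sqrt{2}}{23}$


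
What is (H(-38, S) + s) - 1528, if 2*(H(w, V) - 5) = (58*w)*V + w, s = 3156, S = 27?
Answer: -28140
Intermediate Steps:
H(w, V) = 5 + w/2 + 29*V*w (H(w, V) = 5 + ((58*w)*V + w)/2 = 5 + (58*V*w + w)/2 = 5 + (w + 58*V*w)/2 = 5 + (w/2 + 29*V*w) = 5 + w/2 + 29*V*w)
(H(-38, S) + s) - 1528 = ((5 + (½)*(-38) + 29*27*(-38)) + 3156) - 1528 = ((5 - 19 - 29754) + 3156) - 1528 = (-29768 + 3156) - 1528 = -26612 - 1528 = -28140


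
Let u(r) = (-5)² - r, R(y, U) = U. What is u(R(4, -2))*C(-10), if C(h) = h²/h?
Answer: -270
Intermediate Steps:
C(h) = h
u(r) = 25 - r
u(R(4, -2))*C(-10) = (25 - 1*(-2))*(-10) = (25 + 2)*(-10) = 27*(-10) = -270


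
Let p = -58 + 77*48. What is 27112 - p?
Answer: 23474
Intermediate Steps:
p = 3638 (p = -58 + 3696 = 3638)
27112 - p = 27112 - 1*3638 = 27112 - 3638 = 23474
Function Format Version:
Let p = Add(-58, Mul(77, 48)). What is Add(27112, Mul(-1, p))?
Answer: 23474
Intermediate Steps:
p = 3638 (p = Add(-58, 3696) = 3638)
Add(27112, Mul(-1, p)) = Add(27112, Mul(-1, 3638)) = Add(27112, -3638) = 23474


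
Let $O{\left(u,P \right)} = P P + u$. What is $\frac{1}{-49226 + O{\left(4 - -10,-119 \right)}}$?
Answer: $- \frac{1}{35051} \approx -2.853 \cdot 10^{-5}$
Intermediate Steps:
$O{\left(u,P \right)} = u + P^{2}$ ($O{\left(u,P \right)} = P^{2} + u = u + P^{2}$)
$\frac{1}{-49226 + O{\left(4 - -10,-119 \right)}} = \frac{1}{-49226 + \left(\left(4 - -10\right) + \left(-119\right)^{2}\right)} = \frac{1}{-49226 + \left(\left(4 + 10\right) + 14161\right)} = \frac{1}{-49226 + \left(14 + 14161\right)} = \frac{1}{-49226 + 14175} = \frac{1}{-35051} = - \frac{1}{35051}$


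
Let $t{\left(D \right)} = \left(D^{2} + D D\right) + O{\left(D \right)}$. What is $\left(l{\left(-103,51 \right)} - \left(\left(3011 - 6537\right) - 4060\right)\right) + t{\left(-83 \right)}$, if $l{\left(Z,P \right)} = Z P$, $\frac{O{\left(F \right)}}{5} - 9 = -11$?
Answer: $16101$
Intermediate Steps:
$O{\left(F \right)} = -10$ ($O{\left(F \right)} = 45 + 5 \left(-11\right) = 45 - 55 = -10$)
$l{\left(Z,P \right)} = P Z$
$t{\left(D \right)} = -10 + 2 D^{2}$ ($t{\left(D \right)} = \left(D^{2} + D D\right) - 10 = \left(D^{2} + D^{2}\right) - 10 = 2 D^{2} - 10 = -10 + 2 D^{2}$)
$\left(l{\left(-103,51 \right)} - \left(\left(3011 - 6537\right) - 4060\right)\right) + t{\left(-83 \right)} = \left(51 \left(-103\right) - \left(\left(3011 - 6537\right) - 4060\right)\right) - \left(10 - 2 \left(-83\right)^{2}\right) = \left(-5253 - \left(-3526 - 4060\right)\right) + \left(-10 + 2 \cdot 6889\right) = \left(-5253 - -7586\right) + \left(-10 + 13778\right) = \left(-5253 + 7586\right) + 13768 = 2333 + 13768 = 16101$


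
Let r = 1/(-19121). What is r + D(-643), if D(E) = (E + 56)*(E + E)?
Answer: 14434098721/19121 ≈ 7.5488e+5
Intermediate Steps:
r = -1/19121 ≈ -5.2299e-5
D(E) = 2*E*(56 + E) (D(E) = (56 + E)*(2*E) = 2*E*(56 + E))
r + D(-643) = -1/19121 + 2*(-643)*(56 - 643) = -1/19121 + 2*(-643)*(-587) = -1/19121 + 754882 = 14434098721/19121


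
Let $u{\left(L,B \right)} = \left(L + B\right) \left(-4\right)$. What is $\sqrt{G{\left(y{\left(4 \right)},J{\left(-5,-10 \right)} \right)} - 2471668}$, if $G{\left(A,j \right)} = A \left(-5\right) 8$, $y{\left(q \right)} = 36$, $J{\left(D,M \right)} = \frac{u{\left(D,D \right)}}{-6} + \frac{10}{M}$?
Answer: $2 i \sqrt{618277} \approx 1572.6 i$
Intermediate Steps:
$u{\left(L,B \right)} = - 4 B - 4 L$ ($u{\left(L,B \right)} = \left(B + L\right) \left(-4\right) = - 4 B - 4 L$)
$J{\left(D,M \right)} = \frac{10}{M} + \frac{4 D}{3}$ ($J{\left(D,M \right)} = \frac{- 4 D - 4 D}{-6} + \frac{10}{M} = - 8 D \left(- \frac{1}{6}\right) + \frac{10}{M} = \frac{4 D}{3} + \frac{10}{M} = \frac{10}{M} + \frac{4 D}{3}$)
$G{\left(A,j \right)} = - 40 A$ ($G{\left(A,j \right)} = - 5 A 8 = - 40 A$)
$\sqrt{G{\left(y{\left(4 \right)},J{\left(-5,-10 \right)} \right)} - 2471668} = \sqrt{\left(-40\right) 36 - 2471668} = \sqrt{-1440 - 2471668} = \sqrt{-2473108} = 2 i \sqrt{618277}$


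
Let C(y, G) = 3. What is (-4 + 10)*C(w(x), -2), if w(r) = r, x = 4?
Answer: 18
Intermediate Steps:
(-4 + 10)*C(w(x), -2) = (-4 + 10)*3 = 6*3 = 18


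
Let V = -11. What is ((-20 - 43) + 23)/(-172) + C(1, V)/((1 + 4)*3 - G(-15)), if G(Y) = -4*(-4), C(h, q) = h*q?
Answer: 483/43 ≈ 11.233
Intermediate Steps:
G(Y) = 16
((-20 - 43) + 23)/(-172) + C(1, V)/((1 + 4)*3 - G(-15)) = ((-20 - 43) + 23)/(-172) + (1*(-11))/((1 + 4)*3 - 1*16) = (-63 + 23)*(-1/172) - 11/(5*3 - 16) = -40*(-1/172) - 11/(15 - 16) = 10/43 - 11/(-1) = 10/43 - 11*(-1) = 10/43 + 11 = 483/43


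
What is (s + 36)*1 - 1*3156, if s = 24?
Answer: -3096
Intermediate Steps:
(s + 36)*1 - 1*3156 = (24 + 36)*1 - 1*3156 = 60*1 - 3156 = 60 - 3156 = -3096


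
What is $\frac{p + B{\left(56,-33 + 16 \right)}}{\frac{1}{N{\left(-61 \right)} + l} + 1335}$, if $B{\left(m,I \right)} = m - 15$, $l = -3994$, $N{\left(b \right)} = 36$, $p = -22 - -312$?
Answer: $\frac{1310098}{5283929} \approx 0.24794$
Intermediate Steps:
$p = 290$ ($p = -22 + 312 = 290$)
$B{\left(m,I \right)} = -15 + m$ ($B{\left(m,I \right)} = m - 15 = -15 + m$)
$\frac{p + B{\left(56,-33 + 16 \right)}}{\frac{1}{N{\left(-61 \right)} + l} + 1335} = \frac{290 + \left(-15 + 56\right)}{\frac{1}{36 - 3994} + 1335} = \frac{290 + 41}{\frac{1}{-3958} + 1335} = \frac{331}{- \frac{1}{3958} + 1335} = \frac{331}{\frac{5283929}{3958}} = 331 \cdot \frac{3958}{5283929} = \frac{1310098}{5283929}$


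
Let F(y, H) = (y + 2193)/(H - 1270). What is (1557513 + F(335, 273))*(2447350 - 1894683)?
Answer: 858202281917311/997 ≈ 8.6078e+11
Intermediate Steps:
F(y, H) = (2193 + y)/(-1270 + H)
(1557513 + F(335, 273))*(2447350 - 1894683) = (1557513 + (2193 + 335)/(-1270 + 273))*(2447350 - 1894683) = (1557513 + 2528/(-997))*552667 = (1557513 - 1/997*2528)*552667 = (1557513 - 2528/997)*552667 = (1552837933/997)*552667 = 858202281917311/997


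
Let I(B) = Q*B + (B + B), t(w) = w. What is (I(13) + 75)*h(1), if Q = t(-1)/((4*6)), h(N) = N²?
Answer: 2411/24 ≈ 100.46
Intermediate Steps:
Q = -1/24 (Q = -1/(4*6) = -1/24 ≈ -0.041667)
I(B) = 47*B/24 (I(B) = -B/24 + (B + B) = -B/24 + 2*B = 47*B/24)
(I(13) + 75)*h(1) = ((47/24)*13 + 75)*1² = (611/24 + 75)*1 = (2411/24)*1 = 2411/24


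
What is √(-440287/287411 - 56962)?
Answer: I*√4705477276672959/287411 ≈ 238.67*I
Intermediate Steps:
√(-440287/287411 - 56962) = √(-16371945669/287411) = I*√4705477276672959/287411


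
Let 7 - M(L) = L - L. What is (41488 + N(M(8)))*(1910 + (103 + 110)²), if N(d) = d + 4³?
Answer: 1964867961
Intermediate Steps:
M(L) = 7 (M(L) = 7 - (L - L) = 7 - 1*0 = 7 + 0 = 7)
N(d) = 64 + d (N(d) = d + 64 = 64 + d)
(41488 + N(M(8)))*(1910 + (103 + 110)²) = (41488 + (64 + 7))*(1910 + (103 + 110)²) = (41488 + 71)*(1910 + 213²) = 41559*(1910 + 45369) = 41559*47279 = 1964867961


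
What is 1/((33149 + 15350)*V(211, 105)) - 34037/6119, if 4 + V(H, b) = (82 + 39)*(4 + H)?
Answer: -42937930396974/7719164325191 ≈ -5.5625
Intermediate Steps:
V(H, b) = 480 + 121*H (V(H, b) = -4 + (82 + 39)*(4 + H) = -4 + 121*(4 + H) = -4 + (484 + 121*H) = 480 + 121*H)
1/((33149 + 15350)*V(211, 105)) - 34037/6119 = 1/((33149 + 15350)*(480 + 121*211)) - 34037/6119 = 1/(48499*(480 + 25531)) - 34037*1/6119 = (1/48499)/26011 - 34037/6119 = (1/48499)*(1/26011) - 34037/6119 = 1/1261507489 - 34037/6119 = -42937930396974/7719164325191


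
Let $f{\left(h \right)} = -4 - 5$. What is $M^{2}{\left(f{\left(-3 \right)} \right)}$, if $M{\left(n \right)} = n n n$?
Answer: $531441$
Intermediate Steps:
$f{\left(h \right)} = -9$
$M{\left(n \right)} = n^{3}$ ($M{\left(n \right)} = n^{2} n = n^{3}$)
$M^{2}{\left(f{\left(-3 \right)} \right)} = \left(\left(-9\right)^{3}\right)^{2} = \left(-729\right)^{2} = 531441$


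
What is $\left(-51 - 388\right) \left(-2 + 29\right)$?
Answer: $-11853$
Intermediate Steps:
$\left(-51 - 388\right) \left(-2 + 29\right) = \left(-439\right) 27 = -11853$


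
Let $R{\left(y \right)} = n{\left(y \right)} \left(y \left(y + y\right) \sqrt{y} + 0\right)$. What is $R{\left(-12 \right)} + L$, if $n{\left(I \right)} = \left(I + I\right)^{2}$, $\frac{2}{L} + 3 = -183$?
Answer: $- \frac{1}{93} + 331776 i \sqrt{3} \approx -0.010753 + 5.7465 \cdot 10^{5} i$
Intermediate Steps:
$L = - \frac{1}{93}$ ($L = \frac{2}{-3 - 183} = \frac{2}{-186} = 2 \left(- \frac{1}{186}\right) = - \frac{1}{93} \approx -0.010753$)
$n{\left(I \right)} = 4 I^{2}$ ($n{\left(I \right)} = \left(2 I\right)^{2} = 4 I^{2}$)
$R{\left(y \right)} = 8 y^{\frac{9}{2}}$ ($R{\left(y \right)} = 4 y^{2} \left(y \left(y + y\right) \sqrt{y} + 0\right) = 4 y^{2} \left(y 2 y \sqrt{y} + 0\right) = 4 y^{2} \left(2 y^{2} \sqrt{y} + 0\right) = 4 y^{2} \left(2 y^{\frac{5}{2}} + 0\right) = 4 y^{2} \cdot 2 y^{\frac{5}{2}} = 8 y^{\frac{9}{2}}$)
$R{\left(-12 \right)} + L = 8 \left(-12\right)^{\frac{9}{2}} - \frac{1}{93} = 8 \cdot 41472 i \sqrt{3} - \frac{1}{93} = 331776 i \sqrt{3} - \frac{1}{93} = - \frac{1}{93} + 331776 i \sqrt{3}$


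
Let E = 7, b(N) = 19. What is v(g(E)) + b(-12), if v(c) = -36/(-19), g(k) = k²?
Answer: 397/19 ≈ 20.895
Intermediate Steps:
v(c) = 36/19 (v(c) = -36*(-1/19) = 36/19)
v(g(E)) + b(-12) = 36/19 + 19 = 397/19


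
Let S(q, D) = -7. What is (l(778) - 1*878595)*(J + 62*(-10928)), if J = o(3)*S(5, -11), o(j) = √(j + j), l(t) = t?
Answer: 594752618912 + 6144719*√6 ≈ 5.9477e+11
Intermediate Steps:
o(j) = √2*√j (o(j) = √(2*j) = √2*√j)
J = -7*√6 (J = (√2*√3)*(-7) = √6*(-7) = -7*√6 ≈ -17.146)
(l(778) - 1*878595)*(J + 62*(-10928)) = (778 - 1*878595)*(-7*√6 + 62*(-10928)) = (778 - 878595)*(-7*√6 - 677536) = -877817*(-677536 - 7*√6) = 594752618912 + 6144719*√6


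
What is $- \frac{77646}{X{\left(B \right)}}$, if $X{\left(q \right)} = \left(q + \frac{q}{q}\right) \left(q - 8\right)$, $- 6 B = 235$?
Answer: $- \frac{2795256}{64807} \approx -43.132$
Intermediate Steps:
$B = - \frac{235}{6}$ ($B = \left(- \frac{1}{6}\right) 235 = - \frac{235}{6} \approx -39.167$)
$X{\left(q \right)} = \left(1 + q\right) \left(-8 + q\right)$ ($X{\left(q \right)} = \left(q + 1\right) \left(-8 + q\right) = \left(1 + q\right) \left(-8 + q\right)$)
$- \frac{77646}{X{\left(B \right)}} = - \frac{77646}{-8 + \left(- \frac{235}{6}\right)^{2} - - \frac{1645}{6}} = - \frac{77646}{-8 + \frac{55225}{36} + \frac{1645}{6}} = - \frac{77646}{\frac{64807}{36}} = \left(-77646\right) \frac{36}{64807} = - \frac{2795256}{64807}$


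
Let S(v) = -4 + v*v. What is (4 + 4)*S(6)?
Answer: 256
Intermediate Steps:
S(v) = -4 + v²
(4 + 4)*S(6) = (4 + 4)*(-4 + 6²) = 8*(-4 + 36) = 8*32 = 256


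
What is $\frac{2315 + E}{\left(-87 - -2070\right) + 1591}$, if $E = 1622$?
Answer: $\frac{3937}{3574} \approx 1.1016$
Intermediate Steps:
$\frac{2315 + E}{\left(-87 - -2070\right) + 1591} = \frac{2315 + 1622}{\left(-87 - -2070\right) + 1591} = \frac{3937}{\left(-87 + 2070\right) + 1591} = \frac{3937}{1983 + 1591} = \frac{3937}{3574}$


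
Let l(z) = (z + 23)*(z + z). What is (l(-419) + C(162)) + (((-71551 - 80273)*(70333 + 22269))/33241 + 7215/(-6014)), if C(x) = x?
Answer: -18179729724747/199911374 ≈ -90939.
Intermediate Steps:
l(z) = 2*z*(23 + z) (l(z) = (23 + z)*(2*z) = 2*z*(23 + z))
(l(-419) + C(162)) + (((-71551 - 80273)*(70333 + 22269))/33241 + 7215/(-6014)) = (2*(-419)*(23 - 419) + 162) + (((-71551 - 80273)*(70333 + 22269))/33241 + 7215/(-6014)) = (2*(-419)*(-396) + 162) + (-151824*92602*(1/33241) + 7215*(-1/6014)) = (331848 + 162) + (-14059206048*1/33241 - 7215/6014) = 332010 + (-14059206048/33241 - 7215/6014) = 332010 - 84552305006487/199911374 = -18179729724747/199911374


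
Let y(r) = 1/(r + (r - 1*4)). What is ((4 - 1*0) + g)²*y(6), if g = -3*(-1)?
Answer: 49/8 ≈ 6.1250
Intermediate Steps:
g = 3
y(r) = 1/(-4 + 2*r) (y(r) = 1/(r + (r - 4)) = 1/(r + (-4 + r)) = 1/(-4 + 2*r))
((4 - 1*0) + g)²*y(6) = ((4 - 1*0) + 3)²*(1/(2*(-2 + 6))) = ((4 + 0) + 3)²*((½)/4) = (4 + 3)²*((½)*(¼)) = 7²*(⅛) = 49*(⅛) = 49/8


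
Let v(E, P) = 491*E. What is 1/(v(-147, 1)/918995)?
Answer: -18755/1473 ≈ -12.733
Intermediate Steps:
1/(v(-147, 1)/918995) = 1/((491*(-147))/918995) = 1/(-72177*1/918995) = 1/(-1473/18755) = -18755/1473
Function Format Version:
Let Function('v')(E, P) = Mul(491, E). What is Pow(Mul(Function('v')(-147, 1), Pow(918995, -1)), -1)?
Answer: Rational(-18755, 1473) ≈ -12.733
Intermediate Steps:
Pow(Mul(Function('v')(-147, 1), Pow(918995, -1)), -1) = Pow(Mul(Mul(491, -147), Pow(918995, -1)), -1) = Pow(Mul(-72177, Rational(1, 918995)), -1) = Pow(Rational(-1473, 18755), -1) = Rational(-18755, 1473)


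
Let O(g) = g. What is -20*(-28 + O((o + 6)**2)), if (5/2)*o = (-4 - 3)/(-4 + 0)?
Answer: -1689/5 ≈ -337.80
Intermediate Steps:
o = 7/10 (o = 2*((-4 - 3)/(-4 + 0))/5 = 2*(-7/(-4))/5 = 2*(-7*(-1/4))/5 = (2/5)*(7/4) = 7/10 ≈ 0.70000)
-20*(-28 + O((o + 6)**2)) = -20*(-28 + (7/10 + 6)**2) = -20*(-28 + (67/10)**2) = -20*(-28 + 4489/100) = -20*1689/100 = -1689/5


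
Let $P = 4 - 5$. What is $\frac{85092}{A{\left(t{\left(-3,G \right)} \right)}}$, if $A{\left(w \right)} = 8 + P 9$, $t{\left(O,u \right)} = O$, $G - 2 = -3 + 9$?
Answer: $-85092$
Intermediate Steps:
$P = -1$
$G = 8$ ($G = 2 + \left(-3 + 9\right) = 2 + 6 = 8$)
$A{\left(w \right)} = -1$ ($A{\left(w \right)} = 8 - 9 = -1$)
$\frac{85092}{A{\left(t{\left(-3,G \right)} \right)}} = \frac{85092}{-1} = 85092 \left(-1\right) = -85092$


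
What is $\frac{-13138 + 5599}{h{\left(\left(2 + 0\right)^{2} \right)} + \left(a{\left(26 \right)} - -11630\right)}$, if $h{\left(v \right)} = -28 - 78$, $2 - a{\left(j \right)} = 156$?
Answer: $- \frac{2513}{3790} \approx -0.66306$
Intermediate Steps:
$a{\left(j \right)} = -154$ ($a{\left(j \right)} = 2 - 156 = -154$)
$h{\left(v \right)} = -106$ ($h{\left(v \right)} = -28 - 78 = -106$)
$\frac{-13138 + 5599}{h{\left(\left(2 + 0\right)^{2} \right)} + \left(a{\left(26 \right)} - -11630\right)} = \frac{-13138 + 5599}{-106 - -11476} = - \frac{7539}{-106 + \left(-154 + 11630\right)} = - \frac{7539}{-106 + 11476} = - \frac{7539}{11370} = \left(-7539\right) \frac{1}{11370} = - \frac{2513}{3790}$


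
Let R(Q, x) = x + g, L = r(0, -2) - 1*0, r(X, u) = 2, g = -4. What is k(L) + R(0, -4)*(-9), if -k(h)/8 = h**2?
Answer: 40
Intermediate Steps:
L = 2 (L = 2 - 1*0 = 2 + 0 = 2)
R(Q, x) = -4 + x (R(Q, x) = x - 4 = -4 + x)
k(h) = -8*h**2
k(L) + R(0, -4)*(-9) = -8*2**2 + (-4 - 4)*(-9) = -8*4 - 8*(-9) = -32 + 72 = 40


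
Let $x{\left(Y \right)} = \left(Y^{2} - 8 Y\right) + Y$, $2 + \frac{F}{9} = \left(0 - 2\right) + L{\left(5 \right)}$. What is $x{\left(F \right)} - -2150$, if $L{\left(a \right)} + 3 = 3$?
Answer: $3698$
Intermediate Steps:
$L{\left(a \right)} = 0$ ($L{\left(a \right)} = -3 + 3 = 0$)
$F = -36$ ($F = -18 + 9 \left(\left(0 - 2\right) + 0\right) = -18 + 9 \left(-2 + 0\right) = -18 + 9 \left(-2\right) = -18 - 18 = -36$)
$x{\left(Y \right)} = Y^{2} - 7 Y$
$x{\left(F \right)} - -2150 = - 36 \left(-7 - 36\right) - -2150 = \left(-36\right) \left(-43\right) + 2150 = 1548 + 2150 = 3698$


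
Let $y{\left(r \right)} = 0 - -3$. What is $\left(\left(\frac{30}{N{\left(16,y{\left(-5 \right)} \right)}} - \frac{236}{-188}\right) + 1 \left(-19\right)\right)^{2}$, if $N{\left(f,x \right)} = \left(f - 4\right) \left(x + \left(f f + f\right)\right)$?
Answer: $\frac{8407606249}{26728900} \approx 314.55$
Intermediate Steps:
$y{\left(r \right)} = 3$ ($y{\left(r \right)} = 0 + 3 = 3$)
$N{\left(f,x \right)} = \left(-4 + f\right) \left(f + x + f^{2}\right)$ ($N{\left(f,x \right)} = \left(-4 + f\right) \left(x + \left(f^{2} + f\right)\right) = \left(-4 + f\right) \left(x + \left(f + f^{2}\right)\right) = \left(-4 + f\right) \left(f + x + f^{2}\right)$)
$\left(\left(\frac{30}{N{\left(16,y{\left(-5 \right)} \right)}} - \frac{236}{-188}\right) + 1 \left(-19\right)\right)^{2} = \left(\left(\frac{30}{16^{3} - 64 - 12 - 3 \cdot 16^{2} + 16 \cdot 3} - \frac{236}{-188}\right) + 1 \left(-19\right)\right)^{2} = \left(\left(\frac{30}{4096 - 64 - 12 - 768 + 48} - - \frac{59}{47}\right) - 19\right)^{2} = \left(\left(\frac{30}{4096 - 64 - 12 - 768 + 48} + \frac{59}{47}\right) - 19\right)^{2} = \left(\left(\frac{30}{3300} + \frac{59}{47}\right) - 19\right)^{2} = \left(\left(30 \cdot \frac{1}{3300} + \frac{59}{47}\right) - 19\right)^{2} = \left(\left(\frac{1}{110} + \frac{59}{47}\right) - 19\right)^{2} = \left(\frac{6537}{5170} - 19\right)^{2} = \left(- \frac{91693}{5170}\right)^{2} = \frac{8407606249}{26728900}$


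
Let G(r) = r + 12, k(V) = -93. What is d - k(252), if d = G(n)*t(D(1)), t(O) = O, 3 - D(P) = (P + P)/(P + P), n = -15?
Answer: 87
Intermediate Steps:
D(P) = 2 (D(P) = 3 - (P + P)/(P + P) = 3 - 2*P/(2*P) = 3 - 2*P*1/(2*P) = 3 - 1*1 = 3 - 1 = 2)
G(r) = 12 + r
d = -6 (d = (12 - 15)*2 = -3*2 = -6)
d - k(252) = -6 - 1*(-93) = -6 + 93 = 87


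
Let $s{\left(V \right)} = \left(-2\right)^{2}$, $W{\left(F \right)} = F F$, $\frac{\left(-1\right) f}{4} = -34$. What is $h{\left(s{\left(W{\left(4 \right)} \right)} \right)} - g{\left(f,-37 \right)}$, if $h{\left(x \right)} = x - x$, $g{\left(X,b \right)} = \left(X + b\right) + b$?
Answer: $-62$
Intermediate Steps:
$f = 136$ ($f = \left(-4\right) \left(-34\right) = 136$)
$W{\left(F \right)} = F^{2}$
$g{\left(X,b \right)} = X + 2 b$
$s{\left(V \right)} = 4$
$h{\left(x \right)} = 0$
$h{\left(s{\left(W{\left(4 \right)} \right)} \right)} - g{\left(f,-37 \right)} = 0 - \left(136 + 2 \left(-37\right)\right) = 0 - \left(136 - 74\right) = 0 - 62 = -62$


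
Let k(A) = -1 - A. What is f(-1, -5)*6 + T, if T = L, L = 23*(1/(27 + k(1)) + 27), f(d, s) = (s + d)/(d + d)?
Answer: 15998/25 ≈ 639.92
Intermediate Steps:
f(d, s) = (d + s)/(2*d) (f(d, s) = (d + s)/((2*d)) = (d + s)*(1/(2*d)) = (d + s)/(2*d))
L = 15548/25 (L = 23*(1/(27 + (-1 - 1*1)) + 27) = 23*(1/(27 + (-1 - 1)) + 27) = 23*(1/(27 - 2) + 27) = 23*(1/25 + 27) = 23*(676/25) = 15548/25 ≈ 621.92)
T = 15548/25 ≈ 621.92
f(-1, -5)*6 + T = ((½)*(-1 - 5)/(-1))*6 + 15548/25 = ((½)*(-1)*(-6))*6 + 15548/25 = 3*6 + 15548/25 = 18 + 15548/25 = 15998/25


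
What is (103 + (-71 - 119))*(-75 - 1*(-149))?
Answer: -6438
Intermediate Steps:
(103 + (-71 - 119))*(-75 - 1*(-149)) = (103 - 190)*(-75 + 149) = -87*74 = -6438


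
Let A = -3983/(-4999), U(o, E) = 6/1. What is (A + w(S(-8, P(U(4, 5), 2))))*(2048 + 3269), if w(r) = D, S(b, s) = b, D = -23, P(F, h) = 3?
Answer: -590155098/4999 ≈ -1.1805e+5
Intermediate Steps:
U(o, E) = 6 (U(o, E) = 6*1 = 6)
w(r) = -23
A = 3983/4999 (A = -3983*(-1/4999) = 3983/4999 ≈ 0.79676)
(A + w(S(-8, P(U(4, 5), 2))))*(2048 + 3269) = (3983/4999 - 23)*(2048 + 3269) = -110994/4999*5317 = -590155098/4999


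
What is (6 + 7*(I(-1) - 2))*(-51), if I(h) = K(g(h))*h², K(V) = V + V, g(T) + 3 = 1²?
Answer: 1836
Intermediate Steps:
g(T) = -2 (g(T) = -3 + 1² = -3 + 1 = -2)
K(V) = 2*V
I(h) = -4*h² (I(h) = (2*(-2))*h² = -4*h²)
(6 + 7*(I(-1) - 2))*(-51) = (6 + 7*(-4*(-1)² - 2))*(-51) = (6 + 7*(-4*1 - 2))*(-51) = (6 + 7*(-4 - 2))*(-51) = (6 + 7*(-6))*(-51) = (6 - 42)*(-51) = -36*(-51) = 1836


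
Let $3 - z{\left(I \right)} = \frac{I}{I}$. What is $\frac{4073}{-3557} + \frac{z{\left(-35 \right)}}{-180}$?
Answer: $- \frac{370127}{320130} \approx -1.1562$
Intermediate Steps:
$z{\left(I \right)} = 2$ ($z{\left(I \right)} = 3 - \frac{I}{I} = 3 - 1 = 2$)
$\frac{4073}{-3557} + \frac{z{\left(-35 \right)}}{-180} = \frac{4073}{-3557} + \frac{2}{-180} = 4073 \left(- \frac{1}{3557}\right) + 2 \left(- \frac{1}{180}\right) = - \frac{4073}{3557} - \frac{1}{90} = - \frac{370127}{320130}$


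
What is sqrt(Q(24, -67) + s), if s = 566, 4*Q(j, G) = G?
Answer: 13*sqrt(13)/2 ≈ 23.436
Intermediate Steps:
Q(j, G) = G/4
sqrt(Q(24, -67) + s) = sqrt((1/4)*(-67) + 566) = sqrt(-67/4 + 566) = sqrt(2197/4) = 13*sqrt(13)/2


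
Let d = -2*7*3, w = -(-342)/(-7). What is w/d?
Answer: 57/49 ≈ 1.1633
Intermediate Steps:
w = -342/7 (w = -(-342)*(-1)/7 = -9*38/7 = -342/7 ≈ -48.857)
d = -42 (d = -14*3 = -42)
w/d = -342/7/(-42) = -342/7*(-1/42) = 57/49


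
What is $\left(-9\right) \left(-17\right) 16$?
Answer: $2448$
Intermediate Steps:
$\left(-9\right) \left(-17\right) 16 = 153 \cdot 16 = 2448$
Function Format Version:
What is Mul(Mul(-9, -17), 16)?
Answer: 2448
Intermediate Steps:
Mul(Mul(-9, -17), 16) = Mul(153, 16) = 2448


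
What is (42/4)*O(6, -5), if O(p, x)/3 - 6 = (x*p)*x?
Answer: 4914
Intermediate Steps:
O(p, x) = 18 + 3*p*x² (O(p, x) = 18 + 3*((x*p)*x) = 18 + 3*((p*x)*x) = 18 + 3*(p*x²) = 18 + 3*p*x²)
(42/4)*O(6, -5) = (42/4)*(18 + 3*6*(-5)²) = ((¼)*42)*(18 + 3*6*25) = 21*(18 + 450)/2 = (21/2)*468 = 4914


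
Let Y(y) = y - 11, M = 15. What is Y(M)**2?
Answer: 16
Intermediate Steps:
Y(y) = -11 + y
Y(M)**2 = (-11 + 15)**2 = 4**2 = 16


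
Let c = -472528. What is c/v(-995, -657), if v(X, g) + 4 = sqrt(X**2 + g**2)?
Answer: -135008/101547 - 33752*sqrt(1421674)/101547 ≈ -397.64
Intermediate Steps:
v(X, g) = -4 + sqrt(X**2 + g**2)
c/v(-995, -657) = -472528/(-4 + sqrt((-995)**2 + (-657)**2)) = -472528/(-4 + sqrt(990025 + 431649)) = -472528/(-4 + sqrt(1421674))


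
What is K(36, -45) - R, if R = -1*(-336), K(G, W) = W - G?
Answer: -417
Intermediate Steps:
R = 336
K(36, -45) - R = (-45 - 1*36) - 1*336 = (-45 - 36) - 336 = -81 - 336 = -417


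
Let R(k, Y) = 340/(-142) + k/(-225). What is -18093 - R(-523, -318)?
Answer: -289034558/15975 ≈ -18093.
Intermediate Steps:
R(k, Y) = -170/71 - k/225 (R(k, Y) = 340*(-1/142) + k*(-1/225) = -170/71 - k/225)
-18093 - R(-523, -318) = -18093 - (-170/71 - 1/225*(-523)) = -18093 - (-170/71 + 523/225) = -18093 - 1*(-1117/15975) = -18093 + 1117/15975 = -289034558/15975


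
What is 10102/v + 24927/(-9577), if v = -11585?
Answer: -385526149/110949545 ≈ -3.4748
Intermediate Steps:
10102/v + 24927/(-9577) = 10102/(-11585) + 24927/(-9577) = 10102*(-1/11585) + 24927*(-1/9577) = -10102/11585 - 24927/9577 = -385526149/110949545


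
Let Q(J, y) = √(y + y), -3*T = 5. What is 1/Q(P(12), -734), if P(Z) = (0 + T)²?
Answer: -I*√367/734 ≈ -0.0261*I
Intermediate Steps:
T = -5/3 (T = -⅓*5 = -5/3 ≈ -1.6667)
P(Z) = 25/9 (P(Z) = (0 - 5/3)² = (-5/3)² = 25/9)
Q(J, y) = √2*√y (Q(J, y) = √(2*y) = √2*√y)
1/Q(P(12), -734) = 1/(√2*√(-734)) = 1/(√2*(I*√734)) = 1/(2*I*√367) = -I*√367/734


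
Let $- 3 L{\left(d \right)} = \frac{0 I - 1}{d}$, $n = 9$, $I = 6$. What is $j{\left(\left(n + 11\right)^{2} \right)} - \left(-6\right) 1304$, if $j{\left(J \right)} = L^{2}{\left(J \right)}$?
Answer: $\frac{11266560001}{1440000} \approx 7824.0$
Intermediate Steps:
$L{\left(d \right)} = \frac{1}{3 d}$ ($L{\left(d \right)} = - \frac{\left(0 \cdot 6 - 1\right) \frac{1}{d}}{3} = - \frac{\left(0 - 1\right) \frac{1}{d}}{3} = - \frac{\left(-1\right) \frac{1}{d}}{3} = \frac{1}{3 d}$)
$j{\left(J \right)} = \frac{1}{9 J^{2}}$ ($j{\left(J \right)} = \left(\frac{1}{3 J}\right)^{2} = \frac{1}{9 J^{2}}$)
$j{\left(\left(n + 11\right)^{2} \right)} - \left(-6\right) 1304 = \frac{1}{9 \left(9 + 11\right)^{4}} - \left(-6\right) 1304 = \frac{1}{9 \cdot 160000} - -7824 = \frac{1}{9 \cdot 160000} + 7824 = \frac{1}{9} \cdot \frac{1}{160000} + 7824 = \frac{1}{1440000} + 7824 = \frac{11266560001}{1440000}$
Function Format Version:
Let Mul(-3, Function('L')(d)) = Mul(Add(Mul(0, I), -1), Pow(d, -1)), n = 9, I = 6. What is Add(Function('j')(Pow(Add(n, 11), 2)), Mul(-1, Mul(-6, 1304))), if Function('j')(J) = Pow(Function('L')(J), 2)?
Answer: Rational(11266560001, 1440000) ≈ 7824.0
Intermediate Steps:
Function('L')(d) = Mul(Rational(1, 3), Pow(d, -1)) (Function('L')(d) = Mul(Rational(-1, 3), Mul(Add(Mul(0, 6), -1), Pow(d, -1))) = Mul(Rational(-1, 3), Mul(Add(0, -1), Pow(d, -1))) = Mul(Rational(-1, 3), Mul(-1, Pow(d, -1))) = Mul(Rational(1, 3), Pow(d, -1)))
Function('j')(J) = Mul(Rational(1, 9), Pow(J, -2)) (Function('j')(J) = Pow(Mul(Rational(1, 3), Pow(J, -1)), 2) = Mul(Rational(1, 9), Pow(J, -2)))
Add(Function('j')(Pow(Add(n, 11), 2)), Mul(-1, Mul(-6, 1304))) = Add(Mul(Rational(1, 9), Pow(Pow(Add(9, 11), 2), -2)), Mul(-1, Mul(-6, 1304))) = Add(Mul(Rational(1, 9), Pow(Pow(20, 2), -2)), Mul(-1, -7824)) = Add(Mul(Rational(1, 9), Pow(400, -2)), 7824) = Add(Mul(Rational(1, 9), Rational(1, 160000)), 7824) = Add(Rational(1, 1440000), 7824) = Rational(11266560001, 1440000)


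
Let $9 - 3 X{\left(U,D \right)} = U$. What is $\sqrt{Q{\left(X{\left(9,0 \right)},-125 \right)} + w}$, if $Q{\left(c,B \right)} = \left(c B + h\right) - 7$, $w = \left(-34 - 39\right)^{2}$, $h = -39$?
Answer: $3 \sqrt{587} \approx 72.684$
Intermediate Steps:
$X{\left(U,D \right)} = 3 - \frac{U}{3}$
$w = 5329$ ($w = \left(-73\right)^{2} = 5329$)
$Q{\left(c,B \right)} = -46 + B c$ ($Q{\left(c,B \right)} = \left(c B - 39\right) - 7 = \left(B c - 39\right) - 7 = \left(-39 + B c\right) - 7 = -46 + B c$)
$\sqrt{Q{\left(X{\left(9,0 \right)},-125 \right)} + w} = \sqrt{\left(-46 - 125 \left(3 - 3\right)\right) + 5329} = \sqrt{\left(-46 - 0\right) + 5329} = \sqrt{\left(-46 + 0\right) + 5329} = \sqrt{-46 + 5329} = \sqrt{5283} = 3 \sqrt{587}$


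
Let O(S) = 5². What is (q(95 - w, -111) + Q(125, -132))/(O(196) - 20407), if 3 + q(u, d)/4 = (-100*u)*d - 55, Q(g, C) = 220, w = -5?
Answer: -739998/3397 ≈ -217.84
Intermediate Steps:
q(u, d) = -232 - 400*d*u (q(u, d) = -12 + 4*((-100*u)*d - 55) = -12 + 4*(-100*d*u - 55) = -12 + 4*(-55 - 100*d*u) = -12 + (-220 - 400*d*u) = -232 - 400*d*u)
O(S) = 25
(q(95 - w, -111) + Q(125, -132))/(O(196) - 20407) = ((-232 - 400*(-111)*(95 - 1*(-5))) + 220)/(25 - 20407) = ((-232 - 400*(-111)*(95 + 5)) + 220)/(-20382) = ((-232 - 400*(-111)*100) + 220)*(-1/20382) = ((-232 + 4440000) + 220)*(-1/20382) = (4439768 + 220)*(-1/20382) = 4439988*(-1/20382) = -739998/3397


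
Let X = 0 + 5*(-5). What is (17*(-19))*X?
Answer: 8075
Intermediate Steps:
X = -25 (X = 0 - 25 = -25)
(17*(-19))*X = (17*(-19))*(-25) = -323*(-25) = 8075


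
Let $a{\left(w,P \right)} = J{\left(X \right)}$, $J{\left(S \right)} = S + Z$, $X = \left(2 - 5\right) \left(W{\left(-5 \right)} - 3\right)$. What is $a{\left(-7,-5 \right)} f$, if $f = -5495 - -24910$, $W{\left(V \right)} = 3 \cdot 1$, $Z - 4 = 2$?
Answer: $116490$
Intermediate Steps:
$Z = 6$ ($Z = 4 + 2 = 6$)
$W{\left(V \right)} = 3$
$X = 0$ ($X = \left(2 - 5\right) \left(3 - 3\right) = \left(-3\right) 0 = 0$)
$J{\left(S \right)} = 6 + S$ ($J{\left(S \right)} = S + 6 = 6 + S$)
$a{\left(w,P \right)} = 6$ ($a{\left(w,P \right)} = 6 + 0 = 6$)
$f = 19415$ ($f = -5495 + 24910 = 19415$)
$a{\left(-7,-5 \right)} f = 6 \cdot 19415 = 116490$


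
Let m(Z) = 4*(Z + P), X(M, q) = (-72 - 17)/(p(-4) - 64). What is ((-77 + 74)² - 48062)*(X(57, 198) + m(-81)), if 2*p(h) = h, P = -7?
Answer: 1112090579/66 ≈ 1.6850e+7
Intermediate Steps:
p(h) = h/2
X(M, q) = 89/66 (X(M, q) = (-72 - 17)/((½)*(-4) - 64) = -89/(-2 - 64) = -89/(-66) = -89*(-1/66) = 89/66)
m(Z) = -28 + 4*Z (m(Z) = 4*(Z - 7) = 4*(-7 + Z) = -28 + 4*Z)
((-77 + 74)² - 48062)*(X(57, 198) + m(-81)) = ((-77 + 74)² - 48062)*(89/66 + (-28 + 4*(-81))) = ((-3)² - 48062)*(89/66 + (-28 - 324)) = (9 - 48062)*(89/66 - 352) = -48053*(-23143/66) = 1112090579/66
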